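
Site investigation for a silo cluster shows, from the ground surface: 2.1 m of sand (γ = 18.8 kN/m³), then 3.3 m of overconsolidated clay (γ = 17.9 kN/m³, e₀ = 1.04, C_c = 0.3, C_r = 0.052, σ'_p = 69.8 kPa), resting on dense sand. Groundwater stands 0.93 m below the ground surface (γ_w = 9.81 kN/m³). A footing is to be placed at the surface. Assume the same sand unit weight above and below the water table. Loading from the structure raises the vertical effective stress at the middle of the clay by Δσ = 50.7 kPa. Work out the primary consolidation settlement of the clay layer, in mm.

Mid-depth of clay below the ground surface: z = 2.1 + 3.3/2 = 3.75 m.
Total vertical stress at mid-clay: σ_v = 18.8×2.1 + 17.9×1.65 = 69.015 kPa.
Pore pressure: u = 9.81×(3.75 − 0.93) = 27.664 kPa.
Initial effective stress: σ'_0 = σ_v − u = 69.015 − 27.664 = 41.351 kPa.
Final effective stress: σ'_f = 41.351 + 50.7 = 92.051 kPa.
σ'_f = 92.051 > σ'_p = 69.8 kPa, so the stress path crosses the preconsolidation pressure — recompression up to σ'_p, then virgin compression beyond:
S_c = H/(1+e₀)·[C_r·log₁₀(σ'_p/σ'_0) + C_c·log₁₀(σ'_f/σ'_p)]
    = 3.3/2.04 × [0.052×log₁₀(69.8/41.351) + 0.3×log₁₀(92.051/69.8)]
    = 1.6176 × [0.011823 + 0.036052] = 0.07744 m

S_c ≈ 77.4 mm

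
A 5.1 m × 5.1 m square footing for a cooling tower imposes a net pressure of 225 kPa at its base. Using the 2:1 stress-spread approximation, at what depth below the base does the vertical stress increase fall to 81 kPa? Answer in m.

2:1 spreading — at depth z the loaded area has grown by z in each plan dimension:
qB²/(B+z)² = Δσ_z ⇒ z = B(√(q/Δσ_z) − 1) = 5.1×(√(225/81) − 1) = 3.4 m

z ≈ 3.4 m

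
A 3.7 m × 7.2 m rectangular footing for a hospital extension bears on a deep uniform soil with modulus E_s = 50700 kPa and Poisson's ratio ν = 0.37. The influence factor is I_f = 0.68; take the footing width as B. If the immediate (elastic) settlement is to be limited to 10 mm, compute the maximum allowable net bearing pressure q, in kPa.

S_e = q·B·(1−ν²)/E_s · I_f  ⇒  q = S_e·E_s / (B·(1−ν²)·I_f).
q = 0.01 × 50700 / (3.7 × 0.8631 × 0.68) = 233.5 kPa

q ≈ 233 kPa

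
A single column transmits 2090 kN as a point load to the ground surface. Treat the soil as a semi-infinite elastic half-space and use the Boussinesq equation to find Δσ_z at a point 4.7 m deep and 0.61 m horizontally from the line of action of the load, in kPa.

Δσ_z ≈ 43.3 kPa

Boussinesq vertical stress below a point load on an elastic half-space:
Δσ_z = 3P/(2πz²) · [1 + (r/z)²]^(−5/2)
r/z = 0.61/4.7 = 0.12979; [1+(r/z)²]^(−5/2) = 0.9591.
Δσ_z = 3×2090/(2π×4.7²) × 0.9591 = 45.174 × 0.9591 = 43.33 kPa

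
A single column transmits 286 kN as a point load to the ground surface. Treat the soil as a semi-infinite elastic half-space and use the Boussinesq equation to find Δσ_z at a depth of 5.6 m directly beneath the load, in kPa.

Boussinesq vertical stress below a point load on an elastic half-space:
Δσ_z = 3P/(2πz²) · [1 + (r/z)²]^(−5/2)
r/z = 0/5.6 = 0; [1+(r/z)²]^(−5/2) = 1.
Δσ_z = 3×286/(2π×5.6²) × 1 = 4.3544 × 1 = 4.354 kPa

Δσ_z ≈ 4.35 kPa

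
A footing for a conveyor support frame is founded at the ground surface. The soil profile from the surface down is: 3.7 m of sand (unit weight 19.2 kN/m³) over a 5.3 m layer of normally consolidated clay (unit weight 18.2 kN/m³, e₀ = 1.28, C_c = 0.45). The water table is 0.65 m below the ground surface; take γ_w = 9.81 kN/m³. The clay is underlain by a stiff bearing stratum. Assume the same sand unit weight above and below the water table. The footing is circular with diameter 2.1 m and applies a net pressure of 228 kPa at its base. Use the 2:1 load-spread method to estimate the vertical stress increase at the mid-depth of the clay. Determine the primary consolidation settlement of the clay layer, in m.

S_c ≈ 0.0912 m

Mid-depth of clay below the ground surface: z = 3.7 + 5.3/2 = 6.35 m.
Total vertical stress at mid-clay: σ_v = 19.2×3.7 + 18.2×2.65 = 119.27 kPa.
Pore pressure: u = 9.81×(6.35 − 0.65) = 55.917 kPa.
Initial effective stress: σ'_0 = σ_v − u = 119.27 − 55.917 = 63.353 kPa.
Stress increase at mid-clay by the 2:1 spreading method:
Δσ ≈ qD²/(D+z)² = 228×2.1²/(2.1+6.35)² = 14.082 kPa
Final effective stress: σ'_f = σ'_0 + Δσ = 63.353 + 14.082 = 77.435 kPa.
Normally consolidated clay, so the full stress increment lies on the virgin compression line:
S_c = C_c·H/(1+e₀)·log₁₀(σ'_f/σ'_0) = 0.45×5.3/(1+1.28)×log₁₀(77.435/63.353)
    = 1.0461 × 0.08717 = 0.09119 m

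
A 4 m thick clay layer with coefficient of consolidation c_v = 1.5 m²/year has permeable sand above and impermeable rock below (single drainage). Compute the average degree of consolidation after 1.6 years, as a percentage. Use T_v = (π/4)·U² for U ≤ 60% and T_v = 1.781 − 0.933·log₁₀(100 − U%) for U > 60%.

Drainage path length: H_d = H = 4 m (single drainage).
T_v = c_v·t/H_d² = 1.5×1.6/4² = 0.15.
T_v = 0.15 corresponds to the U ≤ 60% branch:
U = √(4T_v/π) = 0.437

U ≈ 43.7 %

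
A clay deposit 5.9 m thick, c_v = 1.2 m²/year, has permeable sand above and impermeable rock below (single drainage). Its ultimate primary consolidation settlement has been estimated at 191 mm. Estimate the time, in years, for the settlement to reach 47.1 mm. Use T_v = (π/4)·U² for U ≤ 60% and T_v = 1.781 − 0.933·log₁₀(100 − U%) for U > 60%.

t ≈ 1.39 years

Drainage path length: H_d = H = 5.9 m (single drainage).
U = S(t)/S_ult = 47.1/191 = 0.2466.
U ≤ 60%: T_v = (π/4)·U² = (π/4)×0.2466² = 0.04776.
t = T_v·H_d²/c_v = 0.04776×5.9²/1.2 = 1.385 years.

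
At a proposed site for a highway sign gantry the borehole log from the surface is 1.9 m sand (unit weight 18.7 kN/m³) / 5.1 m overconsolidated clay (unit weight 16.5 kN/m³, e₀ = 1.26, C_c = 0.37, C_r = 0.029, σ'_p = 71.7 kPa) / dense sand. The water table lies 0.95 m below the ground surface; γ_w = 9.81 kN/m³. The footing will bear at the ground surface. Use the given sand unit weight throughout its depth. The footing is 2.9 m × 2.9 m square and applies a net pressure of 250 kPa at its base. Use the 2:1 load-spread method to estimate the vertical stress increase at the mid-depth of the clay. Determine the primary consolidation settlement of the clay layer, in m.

S_c ≈ 0.0639 m

Mid-depth of clay below the ground surface: z = 1.9 + 5.1/2 = 4.45 m.
Total vertical stress at mid-clay: σ_v = 18.7×1.9 + 16.5×2.55 = 77.605 kPa.
Pore pressure: u = 9.81×(4.45 − 0.95) = 34.335 kPa.
Initial effective stress: σ'_0 = σ_v − u = 77.605 − 34.335 = 43.27 kPa.
Stress increase at mid-clay by the 2:1 spreading method:
Δσ = qBL/((B+z)(L+z)) = 250×2.9×2.9/((2.9+4.45)(2.9+4.45)) = 38.919 kPa
Final effective stress: σ'_f = 43.27 + 38.919 = 82.189 kPa.
σ'_f = 82.189 > σ'_p = 71.7 kPa, so the stress path crosses the preconsolidation pressure — recompression up to σ'_p, then virgin compression beyond:
S_c = H/(1+e₀)·[C_r·log₁₀(σ'_p/σ'_0) + C_c·log₁₀(σ'_f/σ'_p)]
    = 5.1/2.26 × [0.029×log₁₀(71.7/43.27) + 0.37×log₁₀(82.189/71.7)]
    = 2.2566 × [0.0063606 + 0.021939] = 0.06386 m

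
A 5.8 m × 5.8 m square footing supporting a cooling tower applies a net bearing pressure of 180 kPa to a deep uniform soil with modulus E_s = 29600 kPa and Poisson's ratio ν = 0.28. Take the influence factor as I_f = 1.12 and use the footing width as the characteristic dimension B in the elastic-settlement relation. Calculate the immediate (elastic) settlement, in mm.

Immediate (elastic) settlement: S_e = q·B·(1−ν²)/E_s · I_f.
S_e = 180 × 5.8 × (1 − 0.28²) / 29600 × 1.12
    = 180 × 5.8 × 0.9216 / 29600 × 1.12
    = 0.03641 m = 36.41 mm

S_e ≈ 36.4 mm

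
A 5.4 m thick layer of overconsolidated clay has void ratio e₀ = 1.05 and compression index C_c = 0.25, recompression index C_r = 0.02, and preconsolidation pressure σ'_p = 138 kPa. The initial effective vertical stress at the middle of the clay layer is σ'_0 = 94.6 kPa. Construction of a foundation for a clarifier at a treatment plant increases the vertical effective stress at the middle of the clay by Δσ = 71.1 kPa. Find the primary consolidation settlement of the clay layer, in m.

S_c ≈ 0.061 m

Final effective stress: σ'_f = 94.6 + 71.1 = 165.7 kPa.
σ'_f = 165.7 > σ'_p = 138 kPa, so the stress path crosses the preconsolidation pressure — recompression up to σ'_p, then virgin compression beyond:
S_c = H/(1+e₀)·[C_r·log₁₀(σ'_p/σ'_0) + C_c·log₁₀(σ'_f/σ'_p)]
    = 5.4/2.05 × [0.02×log₁₀(138/94.6) + 0.25×log₁₀(165.7/138)]
    = 2.6341 × [0.0032798 + 0.019861] = 0.06096 m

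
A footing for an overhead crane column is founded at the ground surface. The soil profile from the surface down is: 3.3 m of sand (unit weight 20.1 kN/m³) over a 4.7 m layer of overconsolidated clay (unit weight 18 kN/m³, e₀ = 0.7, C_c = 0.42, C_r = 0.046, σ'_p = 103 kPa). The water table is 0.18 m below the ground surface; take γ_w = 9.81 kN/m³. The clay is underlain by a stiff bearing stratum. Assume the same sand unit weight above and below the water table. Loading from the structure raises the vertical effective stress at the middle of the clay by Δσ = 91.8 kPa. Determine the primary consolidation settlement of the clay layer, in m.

S_c ≈ 0.213 m

Mid-depth of clay below the ground surface: z = 3.3 + 4.7/2 = 5.65 m.
Total vertical stress at mid-clay: σ_v = 20.1×3.3 + 18×2.35 = 108.63 kPa.
Pore pressure: u = 9.81×(5.65 − 0.18) = 53.661 kPa.
Initial effective stress: σ'_0 = σ_v − u = 108.63 − 53.661 = 54.969 kPa.
Final effective stress: σ'_f = 54.969 + 91.8 = 146.77 kPa.
σ'_f = 146.77 > σ'_p = 103 kPa, so the stress path crosses the preconsolidation pressure — recompression up to σ'_p, then virgin compression beyond:
S_c = H/(1+e₀)·[C_r·log₁₀(σ'_p/σ'_0) + C_c·log₁₀(σ'_f/σ'_p)]
    = 4.7/1.7 × [0.046×log₁₀(103/54.969) + 0.42×log₁₀(146.77/103)]
    = 2.7647 × [0.012545 + 0.064596] = 0.2133 m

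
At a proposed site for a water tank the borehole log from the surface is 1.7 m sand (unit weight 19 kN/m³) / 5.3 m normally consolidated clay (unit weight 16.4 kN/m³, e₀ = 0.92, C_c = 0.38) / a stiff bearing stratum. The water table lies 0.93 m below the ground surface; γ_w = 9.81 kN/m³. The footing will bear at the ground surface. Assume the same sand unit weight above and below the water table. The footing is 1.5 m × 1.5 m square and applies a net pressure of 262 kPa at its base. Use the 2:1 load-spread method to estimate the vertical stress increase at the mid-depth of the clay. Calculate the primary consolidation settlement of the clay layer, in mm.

Mid-depth of clay below the ground surface: z = 1.7 + 5.3/2 = 4.35 m.
Total vertical stress at mid-clay: σ_v = 19×1.7 + 16.4×2.65 = 75.76 kPa.
Pore pressure: u = 9.81×(4.35 − 0.93) = 33.55 kPa.
Initial effective stress: σ'_0 = σ_v − u = 75.76 − 33.55 = 42.21 kPa.
Stress increase at mid-clay by the 2:1 spreading method:
Δσ = qBL/((B+z)(L+z)) = 262×1.5×1.5/((1.5+4.35)(1.5+4.35)) = 17.226 kPa
Final effective stress: σ'_f = σ'_0 + Δσ = 42.21 + 17.226 = 59.436 kPa.
Normally consolidated clay, so the full stress increment lies on the virgin compression line:
S_c = C_c·H/(1+e₀)·log₁₀(σ'_f/σ'_0) = 0.38×5.3/(1+0.92)×log₁₀(59.436/42.21)
    = 1.049 × 0.14863 = 0.1559 m

S_c ≈ 156 mm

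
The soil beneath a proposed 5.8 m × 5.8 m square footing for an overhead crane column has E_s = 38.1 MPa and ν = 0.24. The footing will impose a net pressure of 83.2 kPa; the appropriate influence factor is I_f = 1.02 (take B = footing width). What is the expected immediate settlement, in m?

Immediate (elastic) settlement: S_e = q·B·(1−ν²)/E_s · I_f.
E_s = 38.1 MPa = 38100 kPa.
S_e = 83.2 × 5.8 × (1 − 0.24²) / 38100 × 1.02
    = 83.2 × 5.8 × 0.9424 / 38100 × 1.02
    = 0.01217 m

S_e ≈ 0.0122 m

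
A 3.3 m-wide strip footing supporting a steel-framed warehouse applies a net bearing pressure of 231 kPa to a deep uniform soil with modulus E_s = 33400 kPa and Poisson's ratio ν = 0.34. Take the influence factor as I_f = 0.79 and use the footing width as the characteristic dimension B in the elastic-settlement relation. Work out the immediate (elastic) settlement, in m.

S_e ≈ 0.0159 m

Immediate (elastic) settlement: S_e = q·B·(1−ν²)/E_s · I_f.
S_e = 231 × 3.3 × (1 − 0.34²) / 33400 × 0.79
    = 231 × 3.3 × 0.8844 / 33400 × 0.79
    = 0.01595 m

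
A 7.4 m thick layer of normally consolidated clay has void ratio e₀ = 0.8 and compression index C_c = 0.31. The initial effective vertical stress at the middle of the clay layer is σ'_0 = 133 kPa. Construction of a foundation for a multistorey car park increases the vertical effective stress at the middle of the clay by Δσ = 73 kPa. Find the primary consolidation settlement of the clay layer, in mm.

Final effective stress: σ'_f = σ'_0 + Δσ = 133 + 73 = 206 kPa.
Normally consolidated clay, so the full stress increment lies on the virgin compression line:
S_c = C_c·H/(1+e₀)·log₁₀(σ'_f/σ'_0) = 0.31×7.4/(1+0.8)×log₁₀(206/133)
    = 1.2744 × 0.19002 = 0.2422 m

S_c ≈ 242 mm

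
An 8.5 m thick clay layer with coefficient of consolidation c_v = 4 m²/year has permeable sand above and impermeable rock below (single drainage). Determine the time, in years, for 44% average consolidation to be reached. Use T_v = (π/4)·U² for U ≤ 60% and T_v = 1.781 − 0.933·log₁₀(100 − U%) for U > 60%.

t ≈ 2.75 years

Drainage path length: H_d = H = 8.5 m (single drainage).
U ≤ 60%: T_v = (π/4)·U² = (π/4)×0.44² = 0.15205.
t = T_v·H_d²/c_v = 0.15205×8.5²/4 = 2.746 years.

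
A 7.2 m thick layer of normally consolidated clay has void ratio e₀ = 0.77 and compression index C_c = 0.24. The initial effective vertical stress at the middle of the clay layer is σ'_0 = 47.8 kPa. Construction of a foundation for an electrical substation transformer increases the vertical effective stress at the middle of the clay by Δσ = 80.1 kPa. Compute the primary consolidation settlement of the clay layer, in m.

Final effective stress: σ'_f = σ'_0 + Δσ = 47.8 + 80.1 = 127.9 kPa.
Normally consolidated clay, so the full stress increment lies on the virgin compression line:
S_c = C_c·H/(1+e₀)·log₁₀(σ'_f/σ'_0) = 0.24×7.2/(1+0.77)×log₁₀(127.9/47.8)
    = 0.97627 × 0.42744 = 0.4173 m

S_c ≈ 0.417 m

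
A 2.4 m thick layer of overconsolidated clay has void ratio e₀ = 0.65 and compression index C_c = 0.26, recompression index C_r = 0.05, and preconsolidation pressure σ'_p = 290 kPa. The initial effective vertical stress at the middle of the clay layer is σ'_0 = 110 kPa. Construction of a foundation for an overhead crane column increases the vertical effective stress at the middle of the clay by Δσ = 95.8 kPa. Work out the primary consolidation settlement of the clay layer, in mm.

S_c ≈ 19.8 mm

Final effective stress: σ'_f = 110 + 95.8 = 205.8 kPa.
σ'_f = 205.8 ≤ σ'_p = 290 kPa, so the clay remains overconsolidated and only the recompression index applies:
S_c = C_r·H/(1+e₀)·log₁₀(σ'_f/σ'_0) = 0.05×2.4/1.65×log₁₀(205.8/110)
    = 0.072725 × 0.27205 = 0.01978 m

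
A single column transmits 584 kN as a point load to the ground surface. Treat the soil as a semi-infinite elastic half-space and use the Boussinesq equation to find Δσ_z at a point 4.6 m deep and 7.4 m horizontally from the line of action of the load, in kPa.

Boussinesq vertical stress below a point load on an elastic half-space:
Δσ_z = 3P/(2πz²) · [1 + (r/z)²]^(−5/2)
r/z = 7.4/4.6 = 1.6087; [1+(r/z)²]^(−5/2) = 0.041011.
Δσ_z = 3×584/(2π×4.6²) × 0.041011 = 13.178 × 0.041011 = 0.5404 kPa

Δσ_z ≈ 0.54 kPa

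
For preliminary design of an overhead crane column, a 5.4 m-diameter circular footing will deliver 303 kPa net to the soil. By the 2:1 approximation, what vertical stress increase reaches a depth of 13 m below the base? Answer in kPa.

Δσ_z ≈ 26.1 kPa

By the 2:1 method the load spreads at 1 horizontal : 2 vertical, so at depth z the loaded area has grown by z in each plan dimension:
Δσ ≈ qD²/(D+z)² = 303×5.4²/(5.4+13)² = 26.097 kPa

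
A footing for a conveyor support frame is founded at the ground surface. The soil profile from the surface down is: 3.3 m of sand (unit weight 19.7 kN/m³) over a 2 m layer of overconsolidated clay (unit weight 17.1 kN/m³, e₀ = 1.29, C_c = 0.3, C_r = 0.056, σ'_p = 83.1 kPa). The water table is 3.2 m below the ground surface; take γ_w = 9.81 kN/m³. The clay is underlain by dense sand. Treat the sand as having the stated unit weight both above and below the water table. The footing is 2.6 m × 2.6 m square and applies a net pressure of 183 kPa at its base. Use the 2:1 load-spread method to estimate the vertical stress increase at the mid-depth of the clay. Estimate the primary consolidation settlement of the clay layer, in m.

S_c ≈ 0.0212 m

Mid-depth of clay below the ground surface: z = 3.3 + 2/2 = 4.3 m.
Total vertical stress at mid-clay: σ_v = 19.7×3.3 + 17.1×1 = 82.11 kPa.
Pore pressure: u = 9.81×(4.3 − 3.2) = 10.791 kPa.
Initial effective stress: σ'_0 = σ_v − u = 82.11 − 10.791 = 71.319 kPa.
Stress increase at mid-clay by the 2:1 spreading method:
Δσ = qBL/((B+z)(L+z)) = 183×2.6×2.6/((2.6+4.3)(2.6+4.3)) = 25.984 kPa
Final effective stress: σ'_f = 71.319 + 25.984 = 97.303 kPa.
σ'_f = 97.303 > σ'_p = 83.1 kPa, so the stress path crosses the preconsolidation pressure — recompression up to σ'_p, then virgin compression beyond:
S_c = H/(1+e₀)·[C_r·log₁₀(σ'_p/σ'_0) + C_c·log₁₀(σ'_f/σ'_p)]
    = 2/2.29 × [0.056×log₁₀(83.1/71.319) + 0.3×log₁₀(97.303/83.1)]
    = 0.87336 × [0.0037182 + 0.020558] = 0.0212 m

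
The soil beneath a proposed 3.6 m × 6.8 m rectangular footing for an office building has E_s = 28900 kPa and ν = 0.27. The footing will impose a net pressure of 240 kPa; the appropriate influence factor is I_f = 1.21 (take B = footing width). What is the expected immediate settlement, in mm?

S_e ≈ 33.5 mm

Immediate (elastic) settlement: S_e = q·B·(1−ν²)/E_s · I_f.
S_e = 240 × 3.6 × (1 − 0.27²) / 28900 × 1.21
    = 240 × 3.6 × 0.9271 / 28900 × 1.21
    = 0.03354 m = 33.54 mm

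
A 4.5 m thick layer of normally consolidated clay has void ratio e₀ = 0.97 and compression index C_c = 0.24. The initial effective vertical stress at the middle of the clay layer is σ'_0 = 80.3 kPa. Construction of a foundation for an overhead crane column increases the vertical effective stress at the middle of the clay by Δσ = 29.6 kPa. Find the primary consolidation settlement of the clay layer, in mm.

Final effective stress: σ'_f = σ'_0 + Δσ = 80.3 + 29.6 = 109.9 kPa.
Normally consolidated clay, so the full stress increment lies on the virgin compression line:
S_c = C_c·H/(1+e₀)·log₁₀(σ'_f/σ'_0) = 0.24×4.5/(1+0.97)×log₁₀(109.9/80.3)
    = 0.54822 × 0.13628 = 0.07471 m

S_c ≈ 74.7 mm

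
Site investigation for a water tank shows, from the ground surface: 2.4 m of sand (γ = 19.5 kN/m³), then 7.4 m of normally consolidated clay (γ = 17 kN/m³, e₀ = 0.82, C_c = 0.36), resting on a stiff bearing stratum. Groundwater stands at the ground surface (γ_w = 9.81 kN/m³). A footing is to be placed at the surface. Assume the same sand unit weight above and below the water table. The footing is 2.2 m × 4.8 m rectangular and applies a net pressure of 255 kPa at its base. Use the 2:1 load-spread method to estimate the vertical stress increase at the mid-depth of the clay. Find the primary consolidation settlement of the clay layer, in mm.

Mid-depth of clay below the ground surface: z = 2.4 + 7.4/2 = 6.1 m.
Total vertical stress at mid-clay: σ_v = 19.5×2.4 + 17×3.7 = 109.7 kPa.
Pore pressure: u = 9.81×(6.1 − 0) = 59.841 kPa.
Initial effective stress: σ'_0 = σ_v − u = 109.7 − 59.841 = 49.859 kPa.
Stress increase at mid-clay by the 2:1 spreading method:
Δσ = qBL/((B+z)(L+z)) = 255×2.2×4.8/((2.2+6.1)(4.8+6.1)) = 29.765 kPa
Final effective stress: σ'_f = σ'_0 + Δσ = 49.859 + 29.765 = 79.624 kPa.
Normally consolidated clay, so the full stress increment lies on the virgin compression line:
S_c = C_c·H/(1+e₀)·log₁₀(σ'_f/σ'_0) = 0.36×7.4/(1+0.82)×log₁₀(79.624/49.859)
    = 1.4637 × 0.2033 = 0.2976 m

S_c ≈ 298 mm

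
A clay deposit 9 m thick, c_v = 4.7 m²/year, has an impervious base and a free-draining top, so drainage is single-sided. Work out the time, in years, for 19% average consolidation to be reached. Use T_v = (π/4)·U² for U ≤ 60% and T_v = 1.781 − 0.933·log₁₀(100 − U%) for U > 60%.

Drainage path length: H_d = H = 9 m (single drainage).
U ≤ 60%: T_v = (π/4)·U² = (π/4)×0.19² = 0.028353.
t = T_v·H_d²/c_v = 0.028353×9²/4.7 = 0.4886 years.

t ≈ 0.489 years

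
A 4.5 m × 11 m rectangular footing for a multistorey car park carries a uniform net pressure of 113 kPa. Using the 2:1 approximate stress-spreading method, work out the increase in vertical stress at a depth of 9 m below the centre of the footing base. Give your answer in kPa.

By the 2:1 method the load spreads at 1 horizontal : 2 vertical, so at depth z the loaded area has grown by z in each plan dimension:
Δσ = qBL/((B+z)(L+z)) = 113×4.5×11/((4.5+9)(11+9)) = 20.717 kPa

Δσ_z ≈ 20.7 kPa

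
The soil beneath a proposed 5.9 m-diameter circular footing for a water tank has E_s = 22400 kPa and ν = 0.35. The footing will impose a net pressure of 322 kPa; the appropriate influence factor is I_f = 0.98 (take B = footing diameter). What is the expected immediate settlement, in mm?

Immediate (elastic) settlement: S_e = q·B·(1−ν²)/E_s · I_f.
S_e = 322 × 5.9 × (1 − 0.35²) / 22400 × 0.98
    = 322 × 5.9 × 0.8775 / 22400 × 0.98
    = 0.07293 m = 72.93 mm

S_e ≈ 72.9 mm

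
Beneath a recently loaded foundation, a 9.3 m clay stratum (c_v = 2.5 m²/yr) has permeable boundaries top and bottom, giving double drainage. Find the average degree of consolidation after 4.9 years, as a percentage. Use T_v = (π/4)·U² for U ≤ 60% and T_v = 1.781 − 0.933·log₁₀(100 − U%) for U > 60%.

U ≈ 80 %

Drainage path length: H_d = H/2 = 4.65 m (double drainage).
T_v = c_v·t/H_d² = 2.5×4.9/4.65² = 0.56654.
T_v = 0.56654 corresponds to the U > 60% branch:
U = 1 − 10^((1.781 − T_v)/0.933)/100 = 0.7997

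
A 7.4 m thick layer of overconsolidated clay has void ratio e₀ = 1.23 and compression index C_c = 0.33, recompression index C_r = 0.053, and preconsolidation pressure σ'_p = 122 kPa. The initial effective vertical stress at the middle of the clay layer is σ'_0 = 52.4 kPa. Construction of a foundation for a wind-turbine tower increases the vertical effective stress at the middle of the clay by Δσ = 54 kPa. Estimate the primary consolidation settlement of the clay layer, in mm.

S_c ≈ 54.1 mm

Final effective stress: σ'_f = 52.4 + 54 = 106.4 kPa.
σ'_f = 106.4 ≤ σ'_p = 122 kPa, so the clay remains overconsolidated and only the recompression index applies:
S_c = C_r·H/(1+e₀)·log₁₀(σ'_f/σ'_0) = 0.053×7.4/2.23×log₁₀(106.4/52.4)
    = 0.17588 × 0.30761 = 0.0541 m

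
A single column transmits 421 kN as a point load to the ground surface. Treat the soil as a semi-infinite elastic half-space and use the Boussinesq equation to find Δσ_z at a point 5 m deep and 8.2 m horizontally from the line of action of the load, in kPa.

Boussinesq vertical stress below a point load on an elastic half-space:
Δσ_z = 3P/(2πz²) · [1 + (r/z)²]^(−5/2)
r/z = 8.2/5 = 1.64; [1+(r/z)²]^(−5/2) = 0.038243.
Δσ_z = 3×421/(2π×5²) × 0.038243 = 8.0405 × 0.038243 = 0.3075 kPa

Δσ_z ≈ 0.307 kPa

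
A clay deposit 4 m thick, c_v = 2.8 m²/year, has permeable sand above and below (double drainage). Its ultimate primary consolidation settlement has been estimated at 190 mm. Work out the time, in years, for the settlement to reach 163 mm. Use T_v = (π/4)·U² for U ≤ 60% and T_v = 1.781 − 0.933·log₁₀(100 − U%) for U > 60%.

t ≈ 1.01 years

Drainage path length: H_d = H/2 = 2 m (double drainage).
U = S(t)/S_ult = 163/190 = 0.8579.
U > 60%: T_v = 1.781 − 0.933·log₁₀(100 − 85.789) = 0.70561.
t = T_v·H_d²/c_v = 0.70561×2²/2.8 = 1.008 years.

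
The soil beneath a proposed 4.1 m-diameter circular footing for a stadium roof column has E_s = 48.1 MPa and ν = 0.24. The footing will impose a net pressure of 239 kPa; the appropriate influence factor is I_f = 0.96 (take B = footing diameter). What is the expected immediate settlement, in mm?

S_e ≈ 18.4 mm

Immediate (elastic) settlement: S_e = q·B·(1−ν²)/E_s · I_f.
E_s = 48.1 MPa = 48100 kPa.
S_e = 239 × 4.1 × (1 − 0.24²) / 48100 × 0.96
    = 239 × 4.1 × 0.9424 / 48100 × 0.96
    = 0.01843 m = 18.43 mm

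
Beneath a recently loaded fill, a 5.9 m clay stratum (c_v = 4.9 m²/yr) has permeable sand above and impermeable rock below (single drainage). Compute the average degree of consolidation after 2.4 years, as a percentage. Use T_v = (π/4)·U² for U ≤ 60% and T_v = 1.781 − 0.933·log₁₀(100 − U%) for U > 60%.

Drainage path length: H_d = H = 5.9 m (single drainage).
T_v = c_v·t/H_d² = 4.9×2.4/5.9² = 0.33783.
T_v = 0.33783 corresponds to the U > 60% branch:
U = 1 − 10^((1.781 − T_v)/0.933)/100 = 0.6478

U ≈ 64.8 %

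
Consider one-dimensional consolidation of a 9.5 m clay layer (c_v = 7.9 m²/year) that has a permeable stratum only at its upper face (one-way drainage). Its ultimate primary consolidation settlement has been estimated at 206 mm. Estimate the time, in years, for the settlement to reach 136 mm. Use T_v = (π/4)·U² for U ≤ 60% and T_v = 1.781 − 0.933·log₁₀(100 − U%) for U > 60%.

Drainage path length: H_d = H = 9.5 m (single drainage).
U = S(t)/S_ult = 136/206 = 0.6602.
U > 60%: T_v = 1.781 − 0.933·log₁₀(100 − 66.019) = 0.35236.
t = T_v·H_d²/c_v = 0.35236×9.5²/7.9 = 4.025 years.

t ≈ 4.03 years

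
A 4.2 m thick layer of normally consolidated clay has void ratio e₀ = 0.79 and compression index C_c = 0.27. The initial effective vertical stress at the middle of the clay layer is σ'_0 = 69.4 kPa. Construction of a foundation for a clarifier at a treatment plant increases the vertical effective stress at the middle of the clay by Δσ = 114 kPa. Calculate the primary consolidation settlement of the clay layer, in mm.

Final effective stress: σ'_f = σ'_0 + Δσ = 69.4 + 114 = 183.4 kPa.
Normally consolidated clay, so the full stress increment lies on the virgin compression line:
S_c = C_c·H/(1+e₀)·log₁₀(σ'_f/σ'_0) = 0.27×4.2/(1+0.79)×log₁₀(183.4/69.4)
    = 0.63352 × 0.42204 = 0.2674 m

S_c ≈ 267 mm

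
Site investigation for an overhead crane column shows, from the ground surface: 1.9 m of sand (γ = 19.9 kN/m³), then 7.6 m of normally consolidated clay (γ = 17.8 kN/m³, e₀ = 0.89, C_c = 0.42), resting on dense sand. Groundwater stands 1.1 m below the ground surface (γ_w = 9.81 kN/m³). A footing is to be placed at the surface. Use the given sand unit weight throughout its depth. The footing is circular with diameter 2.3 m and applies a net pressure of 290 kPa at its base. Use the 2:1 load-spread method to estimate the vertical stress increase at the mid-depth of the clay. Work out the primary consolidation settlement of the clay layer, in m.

Mid-depth of clay below the ground surface: z = 1.9 + 7.6/2 = 5.7 m.
Total vertical stress at mid-clay: σ_v = 19.9×1.9 + 17.8×3.8 = 105.45 kPa.
Pore pressure: u = 9.81×(5.7 − 1.1) = 45.126 kPa.
Initial effective stress: σ'_0 = σ_v − u = 105.45 − 45.126 = 60.324 kPa.
Stress increase at mid-clay by the 2:1 spreading method:
Δσ ≈ qD²/(D+z)² = 290×2.3²/(2.3+5.7)² = 23.97 kPa
Final effective stress: σ'_f = σ'_0 + Δσ = 60.324 + 23.97 = 84.294 kPa.
Normally consolidated clay, so the full stress increment lies on the virgin compression line:
S_c = C_c·H/(1+e₀)·log₁₀(σ'_f/σ'_0) = 0.42×7.6/(1+0.89)×log₁₀(84.294/60.324)
    = 1.6889 × 0.14531 = 0.2454 m

S_c ≈ 0.245 m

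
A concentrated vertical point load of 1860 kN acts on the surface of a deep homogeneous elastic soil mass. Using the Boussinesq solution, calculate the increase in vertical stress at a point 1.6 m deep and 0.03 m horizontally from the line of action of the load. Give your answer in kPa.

Δσ_z ≈ 347 kPa

Boussinesq vertical stress below a point load on an elastic half-space:
Δσ_z = 3P/(2πz²) · [1 + (r/z)²]^(−5/2)
r/z = 0.03/1.6 = 0.01875; [1+(r/z)²]^(−5/2) = 0.99912.
Δσ_z = 3×1860/(2π×1.6²) × 0.99912 = 346.91 × 0.99912 = 346.6 kPa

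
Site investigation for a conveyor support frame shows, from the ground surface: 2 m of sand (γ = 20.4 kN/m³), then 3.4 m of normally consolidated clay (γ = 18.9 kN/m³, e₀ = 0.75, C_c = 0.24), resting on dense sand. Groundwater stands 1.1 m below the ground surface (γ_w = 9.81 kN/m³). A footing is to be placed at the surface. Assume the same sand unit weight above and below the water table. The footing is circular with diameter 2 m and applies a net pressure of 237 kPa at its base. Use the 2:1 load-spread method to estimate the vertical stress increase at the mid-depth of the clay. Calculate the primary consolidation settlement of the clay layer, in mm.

S_c ≈ 97.1 mm

Mid-depth of clay below the ground surface: z = 2 + 3.4/2 = 3.7 m.
Total vertical stress at mid-clay: σ_v = 20.4×2 + 18.9×1.7 = 72.93 kPa.
Pore pressure: u = 9.81×(3.7 − 1.1) = 25.506 kPa.
Initial effective stress: σ'_0 = σ_v − u = 72.93 − 25.506 = 47.424 kPa.
Stress increase at mid-clay by the 2:1 spreading method:
Δσ ≈ qD²/(D+z)² = 237×2²/(2+3.7)² = 29.178 kPa
Final effective stress: σ'_f = σ'_0 + Δσ = 47.424 + 29.178 = 76.602 kPa.
Normally consolidated clay, so the full stress increment lies on the virgin compression line:
S_c = C_c·H/(1+e₀)·log₁₀(σ'_f/σ'_0) = 0.24×3.4/(1+0.75)×log₁₀(76.602/47.424)
    = 0.46629 × 0.20824 = 0.0971 m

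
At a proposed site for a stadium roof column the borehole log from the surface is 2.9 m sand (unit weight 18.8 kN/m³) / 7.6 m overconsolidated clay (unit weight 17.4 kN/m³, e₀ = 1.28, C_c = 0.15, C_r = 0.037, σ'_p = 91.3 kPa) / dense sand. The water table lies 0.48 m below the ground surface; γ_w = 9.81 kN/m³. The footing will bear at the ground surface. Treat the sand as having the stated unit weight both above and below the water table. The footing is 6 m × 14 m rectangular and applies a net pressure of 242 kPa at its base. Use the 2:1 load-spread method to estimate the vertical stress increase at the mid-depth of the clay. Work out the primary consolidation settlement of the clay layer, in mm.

Mid-depth of clay below the ground surface: z = 2.9 + 7.6/2 = 6.7 m.
Total vertical stress at mid-clay: σ_v = 18.8×2.9 + 17.4×3.8 = 120.64 kPa.
Pore pressure: u = 9.81×(6.7 − 0.48) = 61.018 kPa.
Initial effective stress: σ'_0 = σ_v − u = 120.64 − 61.018 = 59.622 kPa.
Stress increase at mid-clay by the 2:1 spreading method:
Δσ = qBL/((B+z)(L+z)) = 242×6×14/((6+6.7)(14+6.7)) = 77.325 kPa
Final effective stress: σ'_f = 59.622 + 77.325 = 136.95 kPa.
σ'_f = 136.95 > σ'_p = 91.3 kPa, so the stress path crosses the preconsolidation pressure — recompression up to σ'_p, then virgin compression beyond:
S_c = H/(1+e₀)·[C_r·log₁₀(σ'_p/σ'_0) + C_c·log₁₀(σ'_f/σ'_p)]
    = 7.6/2.28 × [0.037×log₁₀(91.3/59.622) + 0.15×log₁₀(136.95/91.3)]
    = 3.3333 × [0.0068474 + 0.026414] = 0.1109 m

S_c ≈ 111 mm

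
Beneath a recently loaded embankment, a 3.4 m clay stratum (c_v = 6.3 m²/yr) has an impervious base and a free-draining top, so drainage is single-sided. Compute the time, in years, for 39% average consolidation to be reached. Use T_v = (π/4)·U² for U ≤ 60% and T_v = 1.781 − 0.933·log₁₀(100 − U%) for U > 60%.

t ≈ 0.219 years

Drainage path length: H_d = H = 3.4 m (single drainage).
U ≤ 60%: T_v = (π/4)·U² = (π/4)×0.39² = 0.11946.
t = T_v·H_d²/c_v = 0.11946×3.4²/6.3 = 0.2192 years.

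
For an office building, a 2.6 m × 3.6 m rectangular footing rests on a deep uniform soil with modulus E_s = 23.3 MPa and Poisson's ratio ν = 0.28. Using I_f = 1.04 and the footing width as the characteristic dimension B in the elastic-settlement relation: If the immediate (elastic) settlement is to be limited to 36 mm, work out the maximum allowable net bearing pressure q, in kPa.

E_s = 23.3 MPa = 23300 kPa.
S_e = q·B·(1−ν²)/E_s · I_f  ⇒  q = S_e·E_s / (B·(1−ν²)·I_f).
q = 0.036 × 23300 / (2.6 × 0.9216 × 1.04) = 336.6 kPa

q ≈ 337 kPa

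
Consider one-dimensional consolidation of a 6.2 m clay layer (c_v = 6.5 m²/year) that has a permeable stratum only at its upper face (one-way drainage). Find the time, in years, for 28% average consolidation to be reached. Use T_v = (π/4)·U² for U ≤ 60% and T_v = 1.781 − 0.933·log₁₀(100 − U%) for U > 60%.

Drainage path length: H_d = H = 6.2 m (single drainage).
U ≤ 60%: T_v = (π/4)·U² = (π/4)×0.28² = 0.061575.
t = T_v·H_d²/c_v = 0.061575×6.2²/6.5 = 0.3641 years.

t ≈ 0.364 years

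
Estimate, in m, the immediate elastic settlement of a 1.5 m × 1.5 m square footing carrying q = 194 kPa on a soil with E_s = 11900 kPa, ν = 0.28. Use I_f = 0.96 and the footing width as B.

S_e ≈ 0.0216 m

Immediate (elastic) settlement: S_e = q·B·(1−ν²)/E_s · I_f.
S_e = 194 × 1.5 × (1 − 0.28²) / 11900 × 0.96
    = 194 × 1.5 × 0.9216 / 11900 × 0.96
    = 0.02164 m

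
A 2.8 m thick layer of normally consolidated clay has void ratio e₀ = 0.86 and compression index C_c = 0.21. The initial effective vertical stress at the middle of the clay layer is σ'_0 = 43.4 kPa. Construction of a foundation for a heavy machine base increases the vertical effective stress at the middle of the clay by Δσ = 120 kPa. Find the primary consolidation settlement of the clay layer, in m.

S_c ≈ 0.182 m

Final effective stress: σ'_f = σ'_0 + Δσ = 43.4 + 120 = 163.4 kPa.
Normally consolidated clay, so the full stress increment lies on the virgin compression line:
S_c = C_c·H/(1+e₀)·log₁₀(σ'_f/σ'_0) = 0.21×2.8/(1+0.86)×log₁₀(163.4/43.4)
    = 0.31613 × 0.57576 = 0.182 m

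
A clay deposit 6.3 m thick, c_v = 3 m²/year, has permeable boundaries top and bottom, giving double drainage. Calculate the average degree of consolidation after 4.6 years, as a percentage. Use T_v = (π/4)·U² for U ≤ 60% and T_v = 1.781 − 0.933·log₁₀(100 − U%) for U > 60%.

Drainage path length: H_d = H/2 = 3.15 m (double drainage).
T_v = c_v·t/H_d² = 3×4.6/3.15² = 1.3908.
T_v = 1.3908 corresponds to the U > 60% branch:
U = 1 − 10^((1.781 − T_v)/0.933)/100 = 0.9738

U ≈ 97.4 %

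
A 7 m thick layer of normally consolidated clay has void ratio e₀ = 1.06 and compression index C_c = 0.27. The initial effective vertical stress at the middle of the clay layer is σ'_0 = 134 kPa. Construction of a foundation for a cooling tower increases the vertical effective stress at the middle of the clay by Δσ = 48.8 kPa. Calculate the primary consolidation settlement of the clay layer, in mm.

Final effective stress: σ'_f = σ'_0 + Δσ = 134 + 48.8 = 182.8 kPa.
Normally consolidated clay, so the full stress increment lies on the virgin compression line:
S_c = C_c·H/(1+e₀)·log₁₀(σ'_f/σ'_0) = 0.27×7/(1+1.06)×log₁₀(182.8/134)
    = 0.91748 × 0.13487 = 0.1237 m

S_c ≈ 124 mm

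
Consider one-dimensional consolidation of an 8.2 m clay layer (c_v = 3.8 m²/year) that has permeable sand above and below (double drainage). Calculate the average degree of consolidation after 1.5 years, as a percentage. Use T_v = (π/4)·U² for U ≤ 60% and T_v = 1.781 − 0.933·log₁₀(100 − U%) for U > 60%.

U ≈ 64.9 %

Drainage path length: H_d = H/2 = 4.1 m (double drainage).
T_v = c_v·t/H_d² = 3.8×1.5/4.1² = 0.33908.
T_v = 0.33908 corresponds to the U > 60% branch:
U = 1 − 10^((1.781 − T_v)/0.933)/100 = 0.6489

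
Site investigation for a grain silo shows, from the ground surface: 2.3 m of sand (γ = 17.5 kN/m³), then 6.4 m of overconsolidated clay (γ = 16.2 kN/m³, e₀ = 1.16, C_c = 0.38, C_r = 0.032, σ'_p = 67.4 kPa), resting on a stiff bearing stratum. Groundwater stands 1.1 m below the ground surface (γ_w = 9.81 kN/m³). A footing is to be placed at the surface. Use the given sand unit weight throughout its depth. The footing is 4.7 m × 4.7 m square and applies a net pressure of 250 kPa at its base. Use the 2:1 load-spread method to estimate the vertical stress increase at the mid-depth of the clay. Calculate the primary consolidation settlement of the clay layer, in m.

S_c ≈ 0.216 m

Mid-depth of clay below the ground surface: z = 2.3 + 6.4/2 = 5.5 m.
Total vertical stress at mid-clay: σ_v = 17.5×2.3 + 16.2×3.2 = 92.09 kPa.
Pore pressure: u = 9.81×(5.5 − 1.1) = 43.164 kPa.
Initial effective stress: σ'_0 = σ_v − u = 92.09 − 43.164 = 48.926 kPa.
Stress increase at mid-clay by the 2:1 spreading method:
Δσ = qBL/((B+z)(L+z)) = 250×4.7×4.7/((4.7+5.5)(4.7+5.5)) = 53.081 kPa
Final effective stress: σ'_f = 48.926 + 53.081 = 102.01 kPa.
σ'_f = 102.01 > σ'_p = 67.4 kPa, so the stress path crosses the preconsolidation pressure — recompression up to σ'_p, then virgin compression beyond:
S_c = H/(1+e₀)·[C_r·log₁₀(σ'_p/σ'_0) + C_c·log₁₀(σ'_f/σ'_p)]
    = 6.4/2.16 × [0.032×log₁₀(67.4/48.926) + 0.38×log₁₀(102.01/67.4)]
    = 2.963 × [0.0044518 + 0.068393] = 0.2158 m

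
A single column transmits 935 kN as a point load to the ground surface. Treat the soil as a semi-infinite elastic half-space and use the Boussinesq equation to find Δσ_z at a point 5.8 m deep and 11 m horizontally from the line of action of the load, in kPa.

Δσ_z ≈ 0.293 kPa

Boussinesq vertical stress below a point load on an elastic half-space:
Δσ_z = 3P/(2πz²) · [1 + (r/z)²]^(−5/2)
r/z = 11/5.8 = 1.8966; [1+(r/z)²]^(−5/2) = 0.022072.
Δσ_z = 3×935/(2π×5.8²) × 0.022072 = 13.271 × 0.022072 = 0.2929 kPa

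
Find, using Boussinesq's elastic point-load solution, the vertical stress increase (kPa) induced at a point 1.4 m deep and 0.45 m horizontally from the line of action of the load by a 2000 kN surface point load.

Boussinesq vertical stress below a point load on an elastic half-space:
Δσ_z = 3P/(2πz²) · [1 + (r/z)²]^(−5/2)
r/z = 0.45/1.4 = 0.32143; [1+(r/z)²]^(−5/2) = 0.78208.
Δσ_z = 3×2000/(2π×1.4²) × 0.78208 = 487.21 × 0.78208 = 381 kPa

Δσ_z ≈ 381 kPa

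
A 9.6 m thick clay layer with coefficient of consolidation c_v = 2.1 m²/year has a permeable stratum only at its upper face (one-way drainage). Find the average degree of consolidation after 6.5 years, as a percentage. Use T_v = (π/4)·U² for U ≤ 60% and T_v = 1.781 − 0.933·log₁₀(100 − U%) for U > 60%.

U ≈ 43.4 %

Drainage path length: H_d = H = 9.6 m (single drainage).
T_v = c_v·t/H_d² = 2.1×6.5/9.6² = 0.14811.
T_v = 0.14811 corresponds to the U ≤ 60% branch:
U = √(4T_v/π) = 0.4343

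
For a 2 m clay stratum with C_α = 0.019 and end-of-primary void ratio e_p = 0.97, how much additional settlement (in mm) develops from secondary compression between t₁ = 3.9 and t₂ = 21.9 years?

S_s ≈ 14.5 mm

Secondary compression: S_s = C_α·H/(1+e_p)·log₁₀(t₂/t₁)
S_s = 0.019×2/(1+0.97)×log₁₀(21.9/3.9)
    = 0.01929 × 0.7494 = 0.01446 m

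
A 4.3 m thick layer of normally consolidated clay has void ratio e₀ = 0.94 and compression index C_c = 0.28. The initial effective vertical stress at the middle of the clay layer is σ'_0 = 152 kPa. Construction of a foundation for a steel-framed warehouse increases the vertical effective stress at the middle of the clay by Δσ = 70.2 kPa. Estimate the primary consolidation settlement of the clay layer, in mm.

S_c ≈ 102 mm

Final effective stress: σ'_f = σ'_0 + Δσ = 152 + 70.2 = 222.2 kPa.
Normally consolidated clay, so the full stress increment lies on the virgin compression line:
S_c = C_c·H/(1+e₀)·log₁₀(σ'_f/σ'_0) = 0.28×4.3/(1+0.94)×log₁₀(222.2/152)
    = 0.62062 × 0.1649 = 0.1023 m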